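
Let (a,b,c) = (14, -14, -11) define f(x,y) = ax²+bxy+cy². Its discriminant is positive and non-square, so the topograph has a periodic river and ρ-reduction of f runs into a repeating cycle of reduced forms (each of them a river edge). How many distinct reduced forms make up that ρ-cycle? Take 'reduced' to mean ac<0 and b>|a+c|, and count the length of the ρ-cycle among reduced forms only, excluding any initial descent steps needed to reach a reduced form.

D = 812, ⌊√D⌋ = 28
descent: ρ → (-11,14,14)  [lands on river]
river: ρ → (14,14,-11)
river: ρ → (-11,8,17)
river: ρ → (17,26,-2)
river: ρ → (-2,26,17)
river: ρ → (17,8,-11)
ρ-cycle length = 6 (tail of 1 descent step not counted)

6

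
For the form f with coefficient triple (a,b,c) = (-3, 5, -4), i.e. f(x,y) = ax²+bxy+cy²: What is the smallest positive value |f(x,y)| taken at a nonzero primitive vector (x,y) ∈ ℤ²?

translate: b→1 (≡-5 mod 6), so (3,-5,4)→(3,1,2)
flip: (3,1,2)→(2,-1,3)
reduced (well bottom): (2,-1,3) with a≤c, −a<b≤a
well minimum |f| = |-2| = 2 (negative-definite)

2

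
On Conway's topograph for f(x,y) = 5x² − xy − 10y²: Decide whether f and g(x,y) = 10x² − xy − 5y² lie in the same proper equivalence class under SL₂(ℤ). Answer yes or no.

D₁ = 201, D₂ = 201
river cycle of f (length 14): (5, 9, -6), (-6, 3, 8), (8, 13, -1), (-1, 13, 8), (8, 3, -6), (-6, 9, 5), (5, 11, -4), (-4, 13, 2), (2, 11, -10), (-10, 9, 3), … (4 more)
river cycle of g (length 14): (-5, 11, 4), (4, 13, -2), (-2, 11, 10), (10, 9, -3), (-3, 9, 10), (10, 11, -2), (-2, 13, 4), (4, 11, -5), (-5, 9, 6), (6, 3, -8), … (4 more)
cycles differ ⇒ inequivalent

no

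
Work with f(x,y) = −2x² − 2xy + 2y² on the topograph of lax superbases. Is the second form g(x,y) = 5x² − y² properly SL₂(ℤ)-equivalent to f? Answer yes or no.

D₁ = 20, D₂ = 20
river cycle of f (length 2): (2, 2, -2), (-2, 2, 2)
river cycle of g (length 2): (-1, 4, 1), (1, 4, -1)
cycles differ ⇒ inequivalent

no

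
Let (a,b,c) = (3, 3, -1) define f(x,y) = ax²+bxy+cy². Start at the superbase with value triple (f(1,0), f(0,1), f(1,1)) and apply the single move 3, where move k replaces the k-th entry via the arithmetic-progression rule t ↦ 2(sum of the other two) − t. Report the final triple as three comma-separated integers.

start (3,-1,5) = (f(1,0),f(0,1),f(1,1))
replace slot 3: 2·(3+(-1)) − 5 = -1 → (3,-1,-1)

3,-1,-1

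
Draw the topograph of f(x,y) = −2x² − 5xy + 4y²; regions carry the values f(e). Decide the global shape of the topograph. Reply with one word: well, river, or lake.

D = b²−4ac = (-5)² − 4·(-2)·4 = 57
D > 0 non-square ⇒ indefinite ⇒ periodic river

river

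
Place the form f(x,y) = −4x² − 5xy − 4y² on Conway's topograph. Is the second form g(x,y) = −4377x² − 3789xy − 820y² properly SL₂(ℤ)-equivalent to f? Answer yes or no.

D₁ = -39, D₂ = -39
f is negative-definite; reduce −f:
−f: translate: b→-3 (≡5 mod 8), so (4,5,4)→(4,-3,3)
−f: flip: (4,-3,3)→(3,3,4)
−f: reduced (well bottom): (3,3,4) with a≤c, −a<b≤a
flip sign back: reduced form of f is (-3,-3,-4)
g is negative-definite; reduce −g:
−g: flip: (4377,3789,820)→(820,-3789,4377)
−g: translate: b→-509 (≡-3789 mod 1640), so (820,-3789,4377)→(820,-509,79)
−g: flip: (820,-509,79)→(79,509,820)
−g: translate: b→35 (≡509 mod 158), so (79,509,820)→(79,35,4)
−g: flip: (79,35,4)→(4,-35,79)
−g: translate: b→-3 (≡-35 mod 8), so (4,-35,79)→(4,-3,3)
−g: flip: (4,-3,3)→(3,3,4)
−g: reduced (well bottom): (3,3,4) with a≤c, −a<b≤a
flip sign back: reduced form of g is (-3,-3,-4)
reduced forms (-3, -3, -4) vs (-3, -3, -4) ⇒ equivalent

yes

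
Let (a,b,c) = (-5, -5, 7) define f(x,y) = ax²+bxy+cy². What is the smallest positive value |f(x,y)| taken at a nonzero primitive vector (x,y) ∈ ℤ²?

descent: ρ → (7,5,-5)  [lands on river]
river: ρ → (-5,5,7)
river: ρ → (7,9,-3)
river: ρ → (-3,9,7)
closes: descent 1, river 4
min |a| on river = 3

3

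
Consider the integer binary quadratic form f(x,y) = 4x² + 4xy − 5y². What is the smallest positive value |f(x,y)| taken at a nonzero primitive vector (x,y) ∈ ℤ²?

river: ρ → (-5,6,3)
river: ρ → (3,6,-5)
river: ρ → (-5,4,4)
river: ρ → (4,4,-5)
closes: descent 0, river 4
min |a| on river = 3

3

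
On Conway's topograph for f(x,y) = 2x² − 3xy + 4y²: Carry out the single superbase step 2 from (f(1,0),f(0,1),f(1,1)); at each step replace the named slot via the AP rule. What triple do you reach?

start (2,4,3) = (f(1,0),f(0,1),f(1,1))
replace slot 2: 2·(2+3) − 4 = 6 → (2,6,3)

2,6,3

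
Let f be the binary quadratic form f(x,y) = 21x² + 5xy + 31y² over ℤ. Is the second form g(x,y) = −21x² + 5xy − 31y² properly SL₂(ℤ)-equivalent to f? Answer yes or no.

D₁ = -2579, D₂ = -2579
f: reduced (well bottom): (21,5,31) with a≤c, −a<b≤a
g is negative-definite; reduce −g:
−g: reduced (well bottom): (21,-5,31) with a≤c, −a<b≤a
flip sign back: reduced form of g is (-21,5,-31)
reduced forms (21, 5, 31) vs (-21, 5, -31) ⇒ inequivalent

no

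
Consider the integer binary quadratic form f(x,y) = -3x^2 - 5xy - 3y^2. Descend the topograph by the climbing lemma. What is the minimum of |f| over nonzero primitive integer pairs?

translate: b→-1 (≡5 mod 6), so (3,5,3)→(3,-1,1)
flip: (3,-1,1)→(1,1,3)
reduced (well bottom): (1,1,3) with a≤c, −a<b≤a
well minimum |f| = |-1| = 1 (negative-definite)

1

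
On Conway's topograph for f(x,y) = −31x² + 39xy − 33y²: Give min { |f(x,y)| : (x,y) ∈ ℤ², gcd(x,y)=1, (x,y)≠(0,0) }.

translate: b→23 (≡-39 mod 62), so (31,-39,33)→(31,23,25)
flip: (31,23,25)→(25,-23,31)
reduced (well bottom): (25,-23,31) with a≤c, −a<b≤a
well minimum |f| = |-25| = 25 (negative-definite)

25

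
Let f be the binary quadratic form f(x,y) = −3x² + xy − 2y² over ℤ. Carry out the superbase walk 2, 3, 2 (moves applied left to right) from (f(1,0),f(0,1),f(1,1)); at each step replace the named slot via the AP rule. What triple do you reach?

start (-3,-2,-4) = (f(1,0),f(0,1),f(1,1))
replace slot 2: 2·((-3)+(-4)) − (-2) = -12 → (-3,-12,-4)
replace slot 3: 2·((-3)+(-12)) − (-4) = -26 → (-3,-12,-26)
replace slot 2: 2·((-3)+(-26)) − (-12) = -46 → (-3,-46,-26)

-3,-46,-26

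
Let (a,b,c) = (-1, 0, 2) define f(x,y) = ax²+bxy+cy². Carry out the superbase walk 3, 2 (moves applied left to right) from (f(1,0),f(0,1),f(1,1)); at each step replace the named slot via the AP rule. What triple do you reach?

start (-1,2,1) = (f(1,0),f(0,1),f(1,1))
replace slot 3: 2·((-1)+2) − 1 = 1 → (-1,2,1)
replace slot 2: 2·((-1)+1) − 2 = -2 → (-1,-2,1)

-1,-2,1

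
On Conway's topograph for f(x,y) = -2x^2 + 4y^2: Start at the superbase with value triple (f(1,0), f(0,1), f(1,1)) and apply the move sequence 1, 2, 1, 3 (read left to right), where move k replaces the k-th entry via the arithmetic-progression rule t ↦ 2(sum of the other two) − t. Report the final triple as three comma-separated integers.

start (-2,4,2) = (f(1,0),f(0,1),f(1,1))
replace slot 1: 2·(4+2) − (-2) = 14 → (14,4,2)
replace slot 2: 2·(14+2) − 4 = 28 → (14,28,2)
replace slot 1: 2·(28+2) − 14 = 46 → (46,28,2)
replace slot 3: 2·(46+28) − 2 = 146 → (46,28,146)

46,28,146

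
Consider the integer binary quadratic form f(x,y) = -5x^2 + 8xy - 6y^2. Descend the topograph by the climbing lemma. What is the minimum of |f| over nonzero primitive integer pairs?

translate: b→2 (≡-8 mod 10), so (5,-8,6)→(5,2,3)
flip: (5,2,3)→(3,-2,5)
reduced (well bottom): (3,-2,5) with a≤c, −a<b≤a
well minimum |f| = |-3| = 3 (negative-definite)

3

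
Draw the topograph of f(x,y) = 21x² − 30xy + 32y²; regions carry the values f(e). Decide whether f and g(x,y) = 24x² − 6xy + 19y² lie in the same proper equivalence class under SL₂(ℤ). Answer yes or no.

D₁ = -1788, D₂ = -1788
f: translate: b→12 (≡-30 mod 42), so (21,-30,32)→(21,12,23)
f: reduced (well bottom): (21,12,23) with a≤c, −a<b≤a
g: flip: (24,-6,19)→(19,6,24)
g: reduced (well bottom): (19,6,24) with a≤c, −a<b≤a
reduced forms (21, 12, 23) vs (19, 6, 24) ⇒ inequivalent

no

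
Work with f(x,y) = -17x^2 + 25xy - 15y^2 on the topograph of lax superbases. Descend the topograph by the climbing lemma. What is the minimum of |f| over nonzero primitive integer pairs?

translate: b→9 (≡-25 mod 34), so (17,-25,15)→(17,9,7)
flip: (17,9,7)→(7,-9,17)
translate: b→5 (≡-9 mod 14), so (7,-9,17)→(7,5,15)
reduced (well bottom): (7,5,15) with a≤c, −a<b≤a
well minimum |f| = |-7| = 7 (negative-definite)

7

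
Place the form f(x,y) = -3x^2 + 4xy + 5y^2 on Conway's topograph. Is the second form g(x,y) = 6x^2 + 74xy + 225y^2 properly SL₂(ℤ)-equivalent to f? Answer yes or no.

D₁ = 76, D₂ = 76
river cycle of f (length 6): (5, 6, -2), (-2, 6, 5), (5, 4, -3), (-3, 8, 1), (1, 8, -3), (-3, 4, 5)
river cycle of g (length 6): (-3, 4, 5), (5, 6, -2), (-2, 6, 5), (5, 4, -3), (-3, 8, 1), (1, 8, -3)
cycles coincide ⇒ equivalent

yes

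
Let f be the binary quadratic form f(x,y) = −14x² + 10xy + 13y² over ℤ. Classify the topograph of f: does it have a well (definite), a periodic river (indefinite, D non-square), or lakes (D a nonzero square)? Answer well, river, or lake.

D = b²−4ac = 10² − 4·(-14)·13 = 828
D > 0 non-square ⇒ indefinite ⇒ periodic river

river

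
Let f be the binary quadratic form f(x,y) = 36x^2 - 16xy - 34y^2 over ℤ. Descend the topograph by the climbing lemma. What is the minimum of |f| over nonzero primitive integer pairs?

descent: ρ → (-34,16,36)  [lands on river]
river: ρ → (36,56,-14)
river: ρ → (-14,56,36)
river: ρ → (36,16,-34)
river: ρ → (-34,52,18)
river: ρ → (18,56,-28)
river: ρ → (-28,56,18)
river: ρ → (18,52,-34)
closes: descent 1, river 8
min |a| on river = 14

14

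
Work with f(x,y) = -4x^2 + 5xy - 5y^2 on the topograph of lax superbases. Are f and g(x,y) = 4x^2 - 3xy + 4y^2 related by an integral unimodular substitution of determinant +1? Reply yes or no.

D₁ = -55, D₂ = -55
f is negative-definite; reduce −f:
−f: translate: b→3 (≡-5 mod 8), so (4,-5,5)→(4,3,4)
−f: reduced (well bottom): (4,3,4) with a≤c, −a<b≤a
flip sign back: reduced form of f is (-4,-3,-4)
g: flip: (4,-3,4)→(4,3,4)
g: reduced (well bottom): (4,3,4) with a≤c, −a<b≤a
reduced forms (-4, -3, -4) vs (4, 3, 4) ⇒ inequivalent

no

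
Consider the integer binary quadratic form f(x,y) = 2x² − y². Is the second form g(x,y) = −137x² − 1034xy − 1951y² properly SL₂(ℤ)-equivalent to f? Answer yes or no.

D₁ = 8, D₂ = 8
river cycle of f (length 2): (-1, 2, 1), (1, 2, -1)
river cycle of g (length 2): (-1, 2, 1), (1, 2, -1)
cycles coincide ⇒ equivalent

yes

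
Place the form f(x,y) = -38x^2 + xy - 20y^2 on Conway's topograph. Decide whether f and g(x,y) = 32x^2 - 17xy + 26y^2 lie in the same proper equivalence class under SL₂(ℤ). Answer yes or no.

D₁ = -3039, D₂ = -3039
f is negative-definite; reduce −f:
−f: flip: (38,-1,20)→(20,1,38)
−f: reduced (well bottom): (20,1,38) with a≤c, −a<b≤a
flip sign back: reduced form of f is (-20,-1,-38)
g: flip: (32,-17,26)→(26,17,32)
g: reduced (well bottom): (26,17,32) with a≤c, −a<b≤a
reduced forms (-20, -1, -38) vs (26, 17, 32) ⇒ inequivalent

no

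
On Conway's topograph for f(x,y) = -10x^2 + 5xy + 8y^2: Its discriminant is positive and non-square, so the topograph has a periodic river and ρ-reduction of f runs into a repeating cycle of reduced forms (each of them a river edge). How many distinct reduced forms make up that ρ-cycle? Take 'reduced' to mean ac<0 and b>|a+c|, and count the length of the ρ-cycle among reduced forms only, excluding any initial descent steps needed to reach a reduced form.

D = 345, ⌊√D⌋ = 18
river: ρ → (8,11,-7)
river: ρ → (-7,17,2)
river: ρ → (2,15,-15)
river: ρ → (-15,15,2)
river: ρ → (2,17,-7)
river: ρ → (-7,11,8)
river: ρ → (8,5,-10)
river: ρ → (-10,15,3)
river: ρ → (3,15,-10)
river: ρ → (-10,5,8)
ρ-cycle length = 10 (tail of 0 descent steps not counted)

10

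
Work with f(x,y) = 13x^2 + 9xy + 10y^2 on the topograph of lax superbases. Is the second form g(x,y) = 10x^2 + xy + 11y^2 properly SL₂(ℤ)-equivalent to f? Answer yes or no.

D₁ = -439, D₂ = -439
f: flip: (13,9,10)→(10,-9,13)
f: reduced (well bottom): (10,-9,13) with a≤c, −a<b≤a
g: reduced (well bottom): (10,1,11) with a≤c, −a<b≤a
reduced forms (10, -9, 13) vs (10, 1, 11) ⇒ inequivalent

no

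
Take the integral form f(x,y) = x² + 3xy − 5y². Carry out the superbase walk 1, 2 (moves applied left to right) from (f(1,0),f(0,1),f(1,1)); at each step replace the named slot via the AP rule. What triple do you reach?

start (1,-5,-1) = (f(1,0),f(0,1),f(1,1))
replace slot 1: 2·((-5)+(-1)) − 1 = -13 → (-13,-5,-1)
replace slot 2: 2·((-13)+(-1)) − (-5) = -23 → (-13,-23,-1)

-13,-23,-1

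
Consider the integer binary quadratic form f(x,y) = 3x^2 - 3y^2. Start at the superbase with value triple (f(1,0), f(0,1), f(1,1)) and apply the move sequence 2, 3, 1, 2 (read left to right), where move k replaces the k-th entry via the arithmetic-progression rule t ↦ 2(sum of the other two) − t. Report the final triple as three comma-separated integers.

start (3,-3,0) = (f(1,0),f(0,1),f(1,1))
replace slot 2: 2·(3+0) − (-3) = 9 → (3,9,0)
replace slot 3: 2·(3+9) − 0 = 24 → (3,9,24)
replace slot 1: 2·(9+24) − 3 = 63 → (63,9,24)
replace slot 2: 2·(63+24) − 9 = 165 → (63,165,24)

63,165,24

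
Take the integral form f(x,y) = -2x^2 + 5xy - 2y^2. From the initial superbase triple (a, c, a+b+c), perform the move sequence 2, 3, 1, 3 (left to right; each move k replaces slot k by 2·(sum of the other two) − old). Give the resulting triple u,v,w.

start (-2,-2,1) = (f(1,0),f(0,1),f(1,1))
replace slot 2: 2·((-2)+1) − (-2) = 0 → (-2,0,1)
replace slot 3: 2·((-2)+0) − 1 = -5 → (-2,0,-5)
replace slot 1: 2·(0+(-5)) − (-2) = -8 → (-8,0,-5)
replace slot 3: 2·((-8)+0) − (-5) = -11 → (-8,0,-11)

-8,0,-11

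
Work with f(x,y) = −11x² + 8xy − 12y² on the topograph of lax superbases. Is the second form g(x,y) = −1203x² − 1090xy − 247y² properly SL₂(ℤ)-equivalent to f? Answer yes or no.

D₁ = -464, D₂ = -464
f is negative-definite; reduce −f:
−f: reduced (well bottom): (11,-8,12) with a≤c, −a<b≤a
flip sign back: reduced form of f is (-11,8,-12)
g is negative-definite; reduce −g:
−g: flip: (1203,1090,247)→(247,-1090,1203)
−g: translate: b→-102 (≡-1090 mod 494), so (247,-1090,1203)→(247,-102,11)
−g: flip: (247,-102,11)→(11,102,247)
−g: translate: b→-8 (≡102 mod 22), so (11,102,247)→(11,-8,12)
−g: reduced (well bottom): (11,-8,12) with a≤c, −a<b≤a
flip sign back: reduced form of g is (-11,8,-12)
reduced forms (-11, 8, -12) vs (-11, 8, -12) ⇒ equivalent

yes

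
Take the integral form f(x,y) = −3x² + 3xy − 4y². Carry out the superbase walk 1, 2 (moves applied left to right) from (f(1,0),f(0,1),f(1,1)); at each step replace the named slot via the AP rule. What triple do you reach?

start (-3,-4,-4) = (f(1,0),f(0,1),f(1,1))
replace slot 1: 2·((-4)+(-4)) − (-3) = -13 → (-13,-4,-4)
replace slot 2: 2·((-13)+(-4)) − (-4) = -30 → (-13,-30,-4)

-13,-30,-4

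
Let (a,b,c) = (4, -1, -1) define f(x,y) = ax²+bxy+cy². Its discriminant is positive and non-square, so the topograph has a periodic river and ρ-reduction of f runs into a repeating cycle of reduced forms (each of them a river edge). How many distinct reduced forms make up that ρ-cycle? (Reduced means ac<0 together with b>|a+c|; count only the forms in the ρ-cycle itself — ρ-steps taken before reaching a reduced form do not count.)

D = 17, ⌊√D⌋ = 4
descent: ρ → (-1,3,2)  [lands on river]
river: ρ → (2,1,-2)
river: ρ → (-2,3,1)
river: ρ → (1,3,-2)
river: ρ → (-2,1,2)
river: ρ → (2,3,-1)
ρ-cycle length = 6 (tail of 1 descent step not counted)

6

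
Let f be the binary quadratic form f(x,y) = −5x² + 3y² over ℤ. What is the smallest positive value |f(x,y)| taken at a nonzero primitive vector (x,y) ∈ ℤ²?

descent: ρ → (3,6,-2)  [lands on river]
river: ρ → (-2,6,3)
closes: descent 1, river 2
min |a| on river = 2

2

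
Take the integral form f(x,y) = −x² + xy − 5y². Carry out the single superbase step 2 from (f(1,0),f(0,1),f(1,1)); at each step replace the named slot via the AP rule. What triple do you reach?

start (-1,-5,-5) = (f(1,0),f(0,1),f(1,1))
replace slot 2: 2·((-1)+(-5)) − (-5) = -7 → (-1,-7,-5)

-1,-7,-5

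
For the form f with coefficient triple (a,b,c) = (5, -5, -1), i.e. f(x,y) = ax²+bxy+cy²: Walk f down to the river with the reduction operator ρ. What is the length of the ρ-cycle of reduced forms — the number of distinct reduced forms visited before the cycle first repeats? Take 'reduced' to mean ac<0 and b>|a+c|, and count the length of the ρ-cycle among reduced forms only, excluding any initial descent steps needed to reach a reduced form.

D = 45, ⌊√D⌋ = 6
descent: ρ → (-1,5,5)  [lands on river]
river: ρ → (5,5,-1)
ρ-cycle length = 2 (tail of 1 descent step not counted)

2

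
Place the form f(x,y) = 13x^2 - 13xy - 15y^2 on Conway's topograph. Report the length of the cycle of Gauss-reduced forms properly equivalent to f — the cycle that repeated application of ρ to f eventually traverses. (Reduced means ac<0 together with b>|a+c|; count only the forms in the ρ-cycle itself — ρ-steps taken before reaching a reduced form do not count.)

D = 949, ⌊√D⌋ = 30
descent: ρ → (-15,13,13)  [lands on river]
river: ρ → (13,13,-15)
river: ρ → (-15,17,11)
river: ρ → (11,27,-5)
river: ρ → (-5,23,21)
river: ρ → (21,19,-7)
river: ρ → (-7,23,15)
river: ρ → (15,7,-15)
river: ρ → (-15,23,7)
river: ρ → (7,19,-21)
river: ρ → (-21,23,5)
river: ρ → (5,27,-11)
river: ρ → (-11,17,15)
river: ρ → (15,13,-13)
river: ρ → (-13,13,15)
river: ρ → (15,17,-11)
river: ρ → (-11,27,5)
river: ρ → (5,23,-21)
river: ρ → (-21,19,7)
river: ρ → (7,23,-15)
river: ρ → (-15,7,15)
river: ρ → (15,23,-7)
river: ρ → (-7,19,21)
river: ρ → (21,23,-5)
river: ρ → (-5,27,11)
river: ρ → (11,17,-15)
ρ-cycle length = 26 (tail of 1 descent step not counted)

26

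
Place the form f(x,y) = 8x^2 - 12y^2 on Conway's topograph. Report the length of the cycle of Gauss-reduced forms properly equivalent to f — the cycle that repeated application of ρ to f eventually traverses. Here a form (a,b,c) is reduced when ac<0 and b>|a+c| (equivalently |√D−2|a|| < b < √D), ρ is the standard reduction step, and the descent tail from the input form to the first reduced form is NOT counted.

D = 384, ⌊√D⌋ = 19
descent: ρ → (-12,0,8)
descent: ρ → (8,16,-4)  [lands on river]
river: ρ → (-4,16,8)
ρ-cycle length = 2 (tail of 2 descent steps not counted)

2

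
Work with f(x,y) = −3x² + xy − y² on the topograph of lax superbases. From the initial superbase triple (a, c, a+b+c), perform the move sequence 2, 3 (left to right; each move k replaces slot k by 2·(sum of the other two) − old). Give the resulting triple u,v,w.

start (-3,-1,-3) = (f(1,0),f(0,1),f(1,1))
replace slot 2: 2·((-3)+(-3)) − (-1) = -11 → (-3,-11,-3)
replace slot 3: 2·((-3)+(-11)) − (-3) = -25 → (-3,-11,-25)

-3,-11,-25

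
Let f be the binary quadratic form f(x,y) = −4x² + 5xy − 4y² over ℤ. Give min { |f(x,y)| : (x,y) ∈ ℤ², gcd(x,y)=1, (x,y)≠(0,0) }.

translate: b→3 (≡-5 mod 8), so (4,-5,4)→(4,3,3)
flip: (4,3,3)→(3,-3,4)
translate: b→3 (≡-3 mod 6), so (3,-3,4)→(3,3,4)
reduced (well bottom): (3,3,4) with a≤c, −a<b≤a
well minimum |f| = |-3| = 3 (negative-definite)

3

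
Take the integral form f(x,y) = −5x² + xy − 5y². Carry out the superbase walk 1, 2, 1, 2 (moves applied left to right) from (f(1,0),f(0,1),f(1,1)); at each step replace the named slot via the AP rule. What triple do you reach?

start (-5,-5,-9) = (f(1,0),f(0,1),f(1,1))
replace slot 1: 2·((-5)+(-9)) − (-5) = -23 → (-23,-5,-9)
replace slot 2: 2·((-23)+(-9)) − (-5) = -59 → (-23,-59,-9)
replace slot 1: 2·((-59)+(-9)) − (-23) = -113 → (-113,-59,-9)
replace slot 2: 2·((-113)+(-9)) − (-59) = -185 → (-113,-185,-9)

-113,-185,-9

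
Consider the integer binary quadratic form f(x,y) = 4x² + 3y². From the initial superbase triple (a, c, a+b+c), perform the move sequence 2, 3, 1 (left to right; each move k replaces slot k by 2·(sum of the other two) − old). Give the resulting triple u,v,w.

start (4,3,7) = (f(1,0),f(0,1),f(1,1))
replace slot 2: 2·(4+7) − 3 = 19 → (4,19,7)
replace slot 3: 2·(4+19) − 7 = 39 → (4,19,39)
replace slot 1: 2·(19+39) − 4 = 112 → (112,19,39)

112,19,39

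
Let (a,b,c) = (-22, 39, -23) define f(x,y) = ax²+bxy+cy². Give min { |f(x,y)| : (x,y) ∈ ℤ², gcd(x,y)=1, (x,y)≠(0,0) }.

translate: b→5 (≡-39 mod 44), so (22,-39,23)→(22,5,6)
flip: (22,5,6)→(6,-5,22)
reduced (well bottom): (6,-5,22) with a≤c, −a<b≤a
well minimum |f| = |-6| = 6 (negative-definite)

6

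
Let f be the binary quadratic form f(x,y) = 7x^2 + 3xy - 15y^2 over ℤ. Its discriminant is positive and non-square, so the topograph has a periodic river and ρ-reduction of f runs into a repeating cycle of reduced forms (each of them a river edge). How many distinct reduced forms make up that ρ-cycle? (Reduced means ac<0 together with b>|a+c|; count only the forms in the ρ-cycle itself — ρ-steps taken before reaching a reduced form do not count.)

D = 429, ⌊√D⌋ = 20
descent: ρ → (-15,-3,7)
descent: ρ → (7,17,-5)  [lands on river]
river: ρ → (-5,13,13)
river: ρ → (13,13,-5)
river: ρ → (-5,17,7)
river: ρ → (7,11,-11)
river: ρ → (-11,11,7)
ρ-cycle length = 6 (tail of 2 descent steps not counted)

6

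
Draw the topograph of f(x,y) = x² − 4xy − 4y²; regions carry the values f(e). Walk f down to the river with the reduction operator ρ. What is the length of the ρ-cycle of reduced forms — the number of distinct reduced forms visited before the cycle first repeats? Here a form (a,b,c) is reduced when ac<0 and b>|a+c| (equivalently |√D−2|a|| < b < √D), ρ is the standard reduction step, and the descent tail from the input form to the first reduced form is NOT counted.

D = 32, ⌊√D⌋ = 5
descent: ρ → (-4,4,1)  [lands on river]
river: ρ → (1,4,-4)
ρ-cycle length = 2 (tail of 1 descent step not counted)

2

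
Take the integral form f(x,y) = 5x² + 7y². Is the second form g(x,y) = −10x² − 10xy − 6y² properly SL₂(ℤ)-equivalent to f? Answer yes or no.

D₁ = -140, D₂ = -140
f: reduced (well bottom): (5,0,7) with a≤c, −a<b≤a
g is negative-definite; reduce −g:
−g: flip: (10,10,6)→(6,-10,10)
−g: translate: b→2 (≡-10 mod 12), so (6,-10,10)→(6,2,6)
−g: reduced (well bottom): (6,2,6) with a≤c, −a<b≤a
flip sign back: reduced form of g is (-6,-2,-6)
reduced forms (5, 0, 7) vs (-6, -2, -6) ⇒ inequivalent

no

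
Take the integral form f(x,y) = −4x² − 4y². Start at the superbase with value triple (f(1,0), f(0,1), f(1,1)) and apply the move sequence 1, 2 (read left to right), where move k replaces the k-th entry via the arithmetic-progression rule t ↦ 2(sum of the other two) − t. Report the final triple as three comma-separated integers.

start (-4,-4,-8) = (f(1,0),f(0,1),f(1,1))
replace slot 1: 2·((-4)+(-8)) − (-4) = -20 → (-20,-4,-8)
replace slot 2: 2·((-20)+(-8)) − (-4) = -52 → (-20,-52,-8)

-20,-52,-8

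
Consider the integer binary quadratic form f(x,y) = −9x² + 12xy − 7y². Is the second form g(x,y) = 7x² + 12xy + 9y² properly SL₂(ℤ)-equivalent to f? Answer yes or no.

D₁ = -108, D₂ = -108
f is negative-definite; reduce −f:
−f: translate: b→6 (≡-12 mod 18), so (9,-12,7)→(9,6,4)
−f: flip: (9,6,4)→(4,-6,9)
−f: translate: b→2 (≡-6 mod 8), so (4,-6,9)→(4,2,7)
−f: reduced (well bottom): (4,2,7) with a≤c, −a<b≤a
flip sign back: reduced form of f is (-4,-2,-7)
g: translate: b→-2 (≡12 mod 14), so (7,12,9)→(7,-2,4)
g: flip: (7,-2,4)→(4,2,7)
g: reduced (well bottom): (4,2,7) with a≤c, −a<b≤a
reduced forms (-4, -2, -7) vs (4, 2, 7) ⇒ inequivalent

no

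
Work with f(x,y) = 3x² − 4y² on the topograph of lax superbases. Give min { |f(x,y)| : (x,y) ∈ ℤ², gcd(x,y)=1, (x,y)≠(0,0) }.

descent: ρ → (-4,0,3)
descent: ρ → (3,6,-1)  [lands on river]
river: ρ → (-1,6,3)
closes: descent 2, river 2
min |a| on river = 1

1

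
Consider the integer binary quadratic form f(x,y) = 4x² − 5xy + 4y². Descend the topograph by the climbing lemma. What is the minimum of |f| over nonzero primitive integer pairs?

translate: b→3 (≡-5 mod 8), so (4,-5,4)→(4,3,3)
flip: (4,3,3)→(3,-3,4)
translate: b→3 (≡-3 mod 6), so (3,-3,4)→(3,3,4)
reduced (well bottom): (3,3,4) with a≤c, −a<b≤a
well minimum = a = 3

3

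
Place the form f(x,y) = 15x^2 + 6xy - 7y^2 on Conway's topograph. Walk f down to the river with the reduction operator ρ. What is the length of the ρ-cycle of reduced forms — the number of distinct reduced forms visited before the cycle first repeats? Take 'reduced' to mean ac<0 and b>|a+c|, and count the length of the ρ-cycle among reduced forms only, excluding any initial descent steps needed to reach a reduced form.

D = 456, ⌊√D⌋ = 21
descent: ρ → (-7,8,14)  [lands on river]
river: ρ → (14,20,-1)
river: ρ → (-1,20,14)
river: ρ → (14,8,-7)
river: ρ → (-7,20,2)
river: ρ → (2,20,-7)
ρ-cycle length = 6 (tail of 1 descent step not counted)

6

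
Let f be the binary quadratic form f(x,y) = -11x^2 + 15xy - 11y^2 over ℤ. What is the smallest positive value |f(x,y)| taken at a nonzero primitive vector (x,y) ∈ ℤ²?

translate: b→7 (≡-15 mod 22), so (11,-15,11)→(11,7,7)
flip: (11,7,7)→(7,-7,11)
translate: b→7 (≡-7 mod 14), so (7,-7,11)→(7,7,11)
reduced (well bottom): (7,7,11) with a≤c, −a<b≤a
well minimum |f| = |-7| = 7 (negative-definite)

7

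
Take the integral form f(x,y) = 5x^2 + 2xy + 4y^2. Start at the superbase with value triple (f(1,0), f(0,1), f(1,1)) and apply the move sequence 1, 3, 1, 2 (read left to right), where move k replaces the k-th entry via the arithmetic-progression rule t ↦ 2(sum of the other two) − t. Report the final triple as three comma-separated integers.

start (5,4,11) = (f(1,0),f(0,1),f(1,1))
replace slot 1: 2·(4+11) − 5 = 25 → (25,4,11)
replace slot 3: 2·(25+4) − 11 = 47 → (25,4,47)
replace slot 1: 2·(4+47) − 25 = 77 → (77,4,47)
replace slot 2: 2·(77+47) − 4 = 244 → (77,244,47)

77,244,47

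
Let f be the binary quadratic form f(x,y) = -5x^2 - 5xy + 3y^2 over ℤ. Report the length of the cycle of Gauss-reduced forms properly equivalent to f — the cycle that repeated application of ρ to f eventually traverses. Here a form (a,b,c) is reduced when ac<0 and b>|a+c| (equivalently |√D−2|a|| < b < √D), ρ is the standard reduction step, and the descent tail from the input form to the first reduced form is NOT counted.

D = 85, ⌊√D⌋ = 9
descent: ρ → (3,5,-5)  [lands on river]
river: ρ → (-5,5,3)
river: ρ → (3,7,-3)
river: ρ → (-3,5,5)
river: ρ → (5,5,-3)
river: ρ → (-3,7,3)
ρ-cycle length = 6 (tail of 1 descent step not counted)

6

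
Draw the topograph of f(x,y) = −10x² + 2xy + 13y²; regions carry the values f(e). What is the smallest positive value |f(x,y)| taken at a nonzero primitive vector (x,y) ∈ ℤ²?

descent: ρ → (13,-2,-10)
descent: ρ → (-10,22,1)  [lands on river]
river: ρ → (1,22,-10)
river: ρ → (-10,18,5)
river: ρ → (5,22,-2)
river: ρ → (-2,22,5)
river: ρ → (5,18,-10)
closes: descent 2, river 6
min |a| on river = 1

1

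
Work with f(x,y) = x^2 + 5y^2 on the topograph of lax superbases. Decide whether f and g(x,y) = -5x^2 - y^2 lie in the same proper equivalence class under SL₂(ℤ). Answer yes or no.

D₁ = -20, D₂ = -20
f: reduced (well bottom): (1,0,5) with a≤c, −a<b≤a
g is negative-definite; reduce −g:
−g: flip: (5,0,1)→(1,0,5)
−g: reduced (well bottom): (1,0,5) with a≤c, −a<b≤a
flip sign back: reduced form of g is (-1,0,-5)
reduced forms (1, 0, 5) vs (-1, 0, -5) ⇒ inequivalent

no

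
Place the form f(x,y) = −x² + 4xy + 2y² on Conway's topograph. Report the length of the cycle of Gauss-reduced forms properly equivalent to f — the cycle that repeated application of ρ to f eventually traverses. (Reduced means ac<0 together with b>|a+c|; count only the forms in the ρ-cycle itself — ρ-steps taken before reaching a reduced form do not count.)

D = 24, ⌊√D⌋ = 4
river: ρ → (2,4,-1)
river: ρ → (-1,4,2)
ρ-cycle length = 2 (tail of 0 descent steps not counted)

2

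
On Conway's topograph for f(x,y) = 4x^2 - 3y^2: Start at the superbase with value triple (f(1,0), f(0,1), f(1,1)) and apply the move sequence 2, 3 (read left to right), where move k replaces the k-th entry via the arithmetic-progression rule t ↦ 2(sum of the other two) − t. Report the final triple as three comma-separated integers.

start (4,-3,1) = (f(1,0),f(0,1),f(1,1))
replace slot 2: 2·(4+1) − (-3) = 13 → (4,13,1)
replace slot 3: 2·(4+13) − 1 = 33 → (4,13,33)

4,13,33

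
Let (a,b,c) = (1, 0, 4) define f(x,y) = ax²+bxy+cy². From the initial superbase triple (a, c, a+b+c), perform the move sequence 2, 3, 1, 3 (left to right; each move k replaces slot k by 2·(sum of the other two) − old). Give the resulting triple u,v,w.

start (1,4,5) = (f(1,0),f(0,1),f(1,1))
replace slot 2: 2·(1+5) − 4 = 8 → (1,8,5)
replace slot 3: 2·(1+8) − 5 = 13 → (1,8,13)
replace slot 1: 2·(8+13) − 1 = 41 → (41,8,13)
replace slot 3: 2·(41+8) − 13 = 85 → (41,8,85)

41,8,85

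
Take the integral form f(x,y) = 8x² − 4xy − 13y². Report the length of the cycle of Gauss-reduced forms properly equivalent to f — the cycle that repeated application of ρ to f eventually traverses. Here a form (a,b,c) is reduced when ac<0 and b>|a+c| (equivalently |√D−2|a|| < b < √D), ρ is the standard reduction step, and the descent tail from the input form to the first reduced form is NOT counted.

D = 432, ⌊√D⌋ = 20
descent: ρ → (-13,4,8)
descent: ρ → (8,12,-9)  [lands on river]
river: ρ → (-9,6,11)
river: ρ → (11,16,-4)
river: ρ → (-4,16,11)
river: ρ → (11,6,-9)
river: ρ → (-9,12,8)
river: ρ → (8,20,-1)
river: ρ → (-1,20,8)
ρ-cycle length = 8 (tail of 2 descent steps not counted)

8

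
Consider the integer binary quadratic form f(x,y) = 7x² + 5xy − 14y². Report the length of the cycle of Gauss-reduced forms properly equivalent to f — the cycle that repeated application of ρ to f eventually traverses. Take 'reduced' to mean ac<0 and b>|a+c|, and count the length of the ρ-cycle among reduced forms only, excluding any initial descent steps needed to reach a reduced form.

D = 417, ⌊√D⌋ = 20
descent: ρ → (-14,-5,7)
descent: ρ → (7,19,-2)  [lands on river]
river: ρ → (-2,17,16)
river: ρ → (16,15,-3)
river: ρ → (-3,15,16)
river: ρ → (16,17,-2)
river: ρ → (-2,19,7)
river: ρ → (7,9,-12)
river: ρ → (-12,15,4)
river: ρ → (4,17,-8)
river: ρ → (-8,15,6)
river: ρ → (6,9,-14)
river: ρ → (-14,19,1)
river: ρ → (1,19,-14)
river: ρ → (-14,9,6)
river: ρ → (6,15,-8)
river: ρ → (-8,17,4)
river: ρ → (4,15,-12)
river: ρ → (-12,9,7)
ρ-cycle length = 18 (tail of 2 descent steps not counted)

18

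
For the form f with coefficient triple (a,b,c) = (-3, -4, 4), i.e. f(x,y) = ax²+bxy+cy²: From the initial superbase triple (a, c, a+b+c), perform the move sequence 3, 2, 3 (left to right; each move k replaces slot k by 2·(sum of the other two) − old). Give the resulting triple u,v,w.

start (-3,4,-3) = (f(1,0),f(0,1),f(1,1))
replace slot 3: 2·((-3)+4) − (-3) = 5 → (-3,4,5)
replace slot 2: 2·((-3)+5) − 4 = 0 → (-3,0,5)
replace slot 3: 2·((-3)+0) − 5 = -11 → (-3,0,-11)

-3,0,-11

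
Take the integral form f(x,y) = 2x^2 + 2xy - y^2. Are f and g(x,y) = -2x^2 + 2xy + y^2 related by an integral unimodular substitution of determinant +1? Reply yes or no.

D₁ = 12, D₂ = 12
river cycle of f (length 2): (-1, 2, 2), (2, 2, -1)
river cycle of g (length 2): (1, 2, -2), (-2, 2, 1)
cycles differ ⇒ inequivalent

no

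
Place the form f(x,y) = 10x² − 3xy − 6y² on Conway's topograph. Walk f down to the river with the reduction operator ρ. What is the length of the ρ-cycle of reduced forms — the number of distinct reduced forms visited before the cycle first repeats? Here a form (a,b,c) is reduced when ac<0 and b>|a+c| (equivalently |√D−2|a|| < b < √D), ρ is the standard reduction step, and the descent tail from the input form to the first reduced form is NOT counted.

D = 249, ⌊√D⌋ = 15
descent: ρ → (-6,15,1)  [lands on river]
river: ρ → (1,15,-6)
river: ρ → (-6,9,7)
river: ρ → (7,5,-8)
river: ρ → (-8,11,4)
river: ρ → (4,13,-5)
river: ρ → (-5,7,10)
river: ρ → (10,13,-2)
river: ρ → (-2,15,3)
river: ρ → (3,15,-2)
river: ρ → (-2,13,10)
river: ρ → (10,7,-5)
river: ρ → (-5,13,4)
river: ρ → (4,11,-8)
river: ρ → (-8,5,7)
river: ρ → (7,9,-6)
ρ-cycle length = 16 (tail of 1 descent step not counted)

16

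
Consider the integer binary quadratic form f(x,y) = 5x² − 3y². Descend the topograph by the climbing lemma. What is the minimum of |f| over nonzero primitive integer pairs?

descent: ρ → (-3,6,2)  [lands on river]
river: ρ → (2,6,-3)
closes: descent 1, river 2
min |a| on river = 2

2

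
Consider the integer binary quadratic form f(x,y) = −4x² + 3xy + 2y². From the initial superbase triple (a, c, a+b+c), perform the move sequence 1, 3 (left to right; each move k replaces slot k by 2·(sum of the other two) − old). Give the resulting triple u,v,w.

start (-4,2,1) = (f(1,0),f(0,1),f(1,1))
replace slot 1: 2·(2+1) − (-4) = 10 → (10,2,1)
replace slot 3: 2·(10+2) − 1 = 23 → (10,2,23)

10,2,23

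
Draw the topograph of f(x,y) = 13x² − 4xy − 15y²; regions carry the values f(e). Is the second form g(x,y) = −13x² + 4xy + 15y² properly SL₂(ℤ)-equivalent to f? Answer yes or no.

D₁ = 796, D₂ = 796
river cycle of f (length 20): (-15, 4, 13), (13, 22, -6), (-6, 26, 5), (5, 24, -11), (-11, 20, 9), (9, 16, -15), (-15, 14, 10), (10, 26, -3), (-3, 28, 1), (1, 28, -3), … (10 more)
river cycle of g (length 20): (15, 26, -2), (-2, 26, 15), (15, 4, -13), (-13, 22, 6), (6, 26, -5), (-5, 24, 11), (11, 20, -9), (-9, 16, 15), (15, 14, -10), (-10, 26, 3), … (10 more)
cycles differ ⇒ inequivalent

no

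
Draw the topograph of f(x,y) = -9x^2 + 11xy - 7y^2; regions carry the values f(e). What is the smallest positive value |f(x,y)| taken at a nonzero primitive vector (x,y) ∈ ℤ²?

translate: b→7 (≡-11 mod 18), so (9,-11,7)→(9,7,5)
flip: (9,7,5)→(5,-7,9)
translate: b→3 (≡-7 mod 10), so (5,-7,9)→(5,3,7)
reduced (well bottom): (5,3,7) with a≤c, −a<b≤a
well minimum |f| = |-5| = 5 (negative-definite)

5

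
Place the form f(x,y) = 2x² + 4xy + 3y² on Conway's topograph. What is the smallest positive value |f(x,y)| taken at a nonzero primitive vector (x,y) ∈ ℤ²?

translate: b→0 (≡4 mod 4), so (2,4,3)→(2,0,1)
flip: (2,0,1)→(1,0,2)
reduced (well bottom): (1,0,2) with a≤c, −a<b≤a
well minimum = a = 1

1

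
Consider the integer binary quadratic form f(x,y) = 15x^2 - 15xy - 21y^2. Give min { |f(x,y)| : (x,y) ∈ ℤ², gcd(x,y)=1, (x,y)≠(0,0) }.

descent: ρ → (-21,15,15)  [lands on river]
river: ρ → (15,15,-21)
river: ρ → (-21,27,9)
river: ρ → (9,27,-21)
closes: descent 1, river 4
min |a| on river = 9

9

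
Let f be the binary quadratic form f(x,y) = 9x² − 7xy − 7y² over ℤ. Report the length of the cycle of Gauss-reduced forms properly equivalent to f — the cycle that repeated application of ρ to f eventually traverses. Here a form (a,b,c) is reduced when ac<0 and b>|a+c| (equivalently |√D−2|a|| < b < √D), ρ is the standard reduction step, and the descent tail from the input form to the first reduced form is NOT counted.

D = 301, ⌊√D⌋ = 17
descent: ρ → (-7,7,9)  [lands on river]
river: ρ → (9,11,-5)
river: ρ → (-5,9,11)
river: ρ → (11,13,-3)
river: ρ → (-3,17,1)
river: ρ → (1,17,-3)
river: ρ → (-3,13,11)
river: ρ → (11,9,-5)
river: ρ → (-5,11,9)
river: ρ → (9,7,-7)
ρ-cycle length = 10 (tail of 1 descent step not counted)

10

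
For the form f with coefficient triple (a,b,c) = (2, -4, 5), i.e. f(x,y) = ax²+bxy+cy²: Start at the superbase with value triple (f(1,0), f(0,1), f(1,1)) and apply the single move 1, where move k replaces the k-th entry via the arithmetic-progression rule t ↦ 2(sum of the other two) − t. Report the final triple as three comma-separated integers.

start (2,5,3) = (f(1,0),f(0,1),f(1,1))
replace slot 1: 2·(5+3) − 2 = 14 → (14,5,3)

14,5,3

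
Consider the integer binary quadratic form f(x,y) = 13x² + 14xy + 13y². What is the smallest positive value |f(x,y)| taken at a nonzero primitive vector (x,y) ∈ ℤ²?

translate: b→-12 (≡14 mod 26), so (13,14,13)→(13,-12,12)
flip: (13,-12,12)→(12,12,13)
reduced (well bottom): (12,12,13) with a≤c, −a<b≤a
well minimum = a = 12

12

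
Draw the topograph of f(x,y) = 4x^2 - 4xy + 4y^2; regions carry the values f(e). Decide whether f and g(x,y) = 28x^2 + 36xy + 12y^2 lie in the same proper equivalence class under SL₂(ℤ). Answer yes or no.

D₁ = -48, D₂ = -48
f: translate: b→4 (≡-4 mod 8), so (4,-4,4)→(4,4,4)
f: reduced (well bottom): (4,4,4) with a≤c, −a<b≤a
g: translate: b→-20 (≡36 mod 56), so (28,36,12)→(28,-20,4)
g: flip: (28,-20,4)→(4,20,28)
g: translate: b→4 (≡20 mod 8), so (4,20,28)→(4,4,4)
g: reduced (well bottom): (4,4,4) with a≤c, −a<b≤a
reduced forms (4, 4, 4) vs (4, 4, 4) ⇒ equivalent

yes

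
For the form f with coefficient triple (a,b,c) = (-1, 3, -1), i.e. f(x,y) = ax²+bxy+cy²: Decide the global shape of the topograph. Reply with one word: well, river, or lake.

D = b²−4ac = 3² − 4·(-1)·(-1) = 5
D > 0 non-square ⇒ indefinite ⇒ periodic river

river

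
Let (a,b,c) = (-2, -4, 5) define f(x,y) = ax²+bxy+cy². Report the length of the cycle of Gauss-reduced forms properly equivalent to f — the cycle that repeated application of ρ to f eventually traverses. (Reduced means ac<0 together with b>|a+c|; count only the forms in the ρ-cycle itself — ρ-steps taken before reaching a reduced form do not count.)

D = 56, ⌊√D⌋ = 7
descent: ρ → (5,4,-2)  [lands on river]
river: ρ → (-2,4,5)
river: ρ → (5,6,-1)
river: ρ → (-1,6,5)
ρ-cycle length = 4 (tail of 1 descent step not counted)

4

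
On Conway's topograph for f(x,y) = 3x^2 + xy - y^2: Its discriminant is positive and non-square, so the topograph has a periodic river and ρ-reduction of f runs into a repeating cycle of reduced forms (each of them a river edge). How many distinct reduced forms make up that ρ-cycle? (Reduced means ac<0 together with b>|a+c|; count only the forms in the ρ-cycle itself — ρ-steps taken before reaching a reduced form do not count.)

D = 13, ⌊√D⌋ = 3
descent: ρ → (-1,3,1)  [lands on river]
river: ρ → (1,3,-1)
ρ-cycle length = 2 (tail of 1 descent step not counted)

2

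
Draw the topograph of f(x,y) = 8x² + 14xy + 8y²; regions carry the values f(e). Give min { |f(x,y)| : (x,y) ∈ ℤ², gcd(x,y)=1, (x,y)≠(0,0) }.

translate: b→-2 (≡14 mod 16), so (8,14,8)→(8,-2,2)
flip: (8,-2,2)→(2,2,8)
reduced (well bottom): (2,2,8) with a≤c, −a<b≤a
well minimum = a = 2

2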